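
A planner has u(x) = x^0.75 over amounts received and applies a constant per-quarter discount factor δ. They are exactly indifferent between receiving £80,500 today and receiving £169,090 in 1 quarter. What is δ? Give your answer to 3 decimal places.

The payoff in 1 quarter is discounted by δ, so u(80500) = δ·u(169090) and δ = u(80500)/u(169090).
With u(x) = x^0.75: δ = 80500^0.75/169090^0.75 = (80500/169090)^0.75 = 0.57314.

δ ≈ 0.573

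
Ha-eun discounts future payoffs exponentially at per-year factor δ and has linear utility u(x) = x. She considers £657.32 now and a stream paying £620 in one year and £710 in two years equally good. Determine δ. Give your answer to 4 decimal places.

The stream is worth 620δ + 710δ² today, so 620δ + 710δ² = 657.32.
Rearranged: 710δ² + 620δ − 657.32 = 0.
By the quadratic formula (taking the positive root), δ = (−620 + √2251188.80) / 1420 ≈ 0.6200.

δ ≈ 0.6200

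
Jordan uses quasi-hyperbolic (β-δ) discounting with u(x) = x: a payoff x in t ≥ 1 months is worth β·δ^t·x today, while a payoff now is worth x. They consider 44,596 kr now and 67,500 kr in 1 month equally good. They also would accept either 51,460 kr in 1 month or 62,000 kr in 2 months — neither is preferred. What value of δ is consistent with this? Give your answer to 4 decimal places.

Both payoffs in the second observation are in the future, so β drops out: δ^1·51460 = δ^2·62000 ⇒ δ = 51460/62000 = 0.83000.

δ ≈ 0.8300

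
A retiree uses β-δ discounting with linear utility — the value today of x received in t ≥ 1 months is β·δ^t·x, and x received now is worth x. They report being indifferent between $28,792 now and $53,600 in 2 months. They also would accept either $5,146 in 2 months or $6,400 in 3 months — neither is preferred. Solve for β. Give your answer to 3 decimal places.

The second indifference involves only future payoffs, so β cancels: β·δ^2·5146 = β·δ^3·6400, giving δ = 5146/6400 = 0.80406.
Substituting δ into 28792 = β·δ^2·53600: β = 28792/(34653.285) ≈ 0.831.

β ≈ 0.831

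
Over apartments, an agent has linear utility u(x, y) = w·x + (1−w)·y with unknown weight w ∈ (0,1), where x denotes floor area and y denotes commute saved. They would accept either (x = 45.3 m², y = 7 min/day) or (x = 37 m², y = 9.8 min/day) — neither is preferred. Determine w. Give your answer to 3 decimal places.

Indifference: w·45.3 + (1−w)·7 = w·37 + (1−w)·9.8.
Rearranging, 8.3·w − 2.8·(1−w) = 0.
So w/(1−w) = 2.8/8.3 = 0.3373, giving w = 2.8/(8.3+2.8) = 0.252.

w = 0.252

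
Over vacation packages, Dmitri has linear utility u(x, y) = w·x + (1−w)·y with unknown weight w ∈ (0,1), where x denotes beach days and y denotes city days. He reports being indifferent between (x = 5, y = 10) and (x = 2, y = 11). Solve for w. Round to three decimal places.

w = 0.250

u(5,10) = u(2,11) means w·5 + (1−w)·10 = w·2 + (1−w)·11.
Rearranging, 3·w − 1·(1−w) = 0.
Hence w = 1/(3+1) = 1/4 = 0.250.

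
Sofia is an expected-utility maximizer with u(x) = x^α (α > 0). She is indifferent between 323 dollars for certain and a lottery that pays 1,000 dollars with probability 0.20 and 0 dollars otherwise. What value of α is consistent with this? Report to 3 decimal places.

α ≈ 1.424

EU(lottery) = 0.20·1000^α + 0.80·0 = 0.20·1000^α.
Equating: 323^α = 0.20·1000^α, i.e. 0.3230^α = 0.20.
Take logs: α = ln 0.20 / ln(323/1000) ≈ 1.42415.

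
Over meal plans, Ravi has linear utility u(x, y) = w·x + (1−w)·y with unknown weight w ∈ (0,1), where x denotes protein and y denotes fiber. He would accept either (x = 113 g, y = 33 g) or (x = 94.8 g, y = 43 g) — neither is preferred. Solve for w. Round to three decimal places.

w = 0.355

u(113,33) = u(94.8,43) means w·113 + (1−w)·33 = w·94.8 + (1−w)·43.
Collecting terms: w·18.2 = (1−w)·10.
Hence w = 10/(18.2+10) = 10/28.2 = 0.355.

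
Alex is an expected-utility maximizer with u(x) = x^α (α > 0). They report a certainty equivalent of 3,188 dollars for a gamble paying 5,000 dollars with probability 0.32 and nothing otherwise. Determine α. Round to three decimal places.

Since u(0) = 0, the lottery's EU is 0.32·5000^α.
Indifference: 3188^α = 0.32·5000^α, so (3188/5000)^α = 0.32.
α = ln(0.32) / ln(3188/5000) = -1.139434/-0.450044 ≈ 2.532.

α ≈ 2.532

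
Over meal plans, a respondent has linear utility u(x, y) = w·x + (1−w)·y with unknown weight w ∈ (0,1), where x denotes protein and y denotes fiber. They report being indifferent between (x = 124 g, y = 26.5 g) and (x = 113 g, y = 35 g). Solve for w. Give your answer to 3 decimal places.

Equating utilities: w·124 + (1−w)·26.5 = w·113 + (1−w)·35.
Collecting terms: w·11 = (1−w)·8.5.
So w/(1−w) = 8.5/11 = 0.7727, giving w = 8.5/(11+8.5) = 0.436.

w = 0.436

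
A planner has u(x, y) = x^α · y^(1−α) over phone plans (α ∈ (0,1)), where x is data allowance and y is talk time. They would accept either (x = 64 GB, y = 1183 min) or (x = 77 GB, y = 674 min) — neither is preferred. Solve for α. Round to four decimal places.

Indifference: 64^α · 1183^(1−α) = 77^α · 674^(1−α).
(64/77)^α = (674/1183)^(1−α); take logs: α·ln(64/77) = (1−α)·ln(674/1183), i.e. α·-0.1849223 = (1−α)·-0.5625788.
With A = -0.1849223 and B = -0.5625788: α·A = (1−α)·B, so α = B/(A+B) = -0.5625788/-0.7475011 ≈ 0.7526.

α ≈ 0.7526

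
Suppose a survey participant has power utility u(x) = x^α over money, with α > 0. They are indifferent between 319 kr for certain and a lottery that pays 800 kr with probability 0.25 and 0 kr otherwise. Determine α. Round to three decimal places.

α ≈ 1.508

EU(lottery) = 0.25·800^α + 0.75·0 = 0.25·800^α.
Indifference: 319^α = 0.25·800^α, so (319/800)^α = 0.25.
Taking logs: α·ln(319/800) = ln(0.25), so α = -1.386294 / -0.919421 ≈ 1.508.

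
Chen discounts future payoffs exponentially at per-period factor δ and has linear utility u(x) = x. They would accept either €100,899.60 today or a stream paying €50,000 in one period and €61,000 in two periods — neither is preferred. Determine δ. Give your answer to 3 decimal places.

Present value of the stream is 50000·δ + 61000·δ². Indifference gives 50000δ + 61000δ² = 100899.60.
That is, 61000δ² + 50000δ − 100899.60 = 0, a quadratic in δ.
The positive root is δ = [−50000 + √(50000² + 4·61000·100899.60)] / (2·61000) = (−50000 + 164680.000)/122000 ≈ 0.940.

δ ≈ 0.940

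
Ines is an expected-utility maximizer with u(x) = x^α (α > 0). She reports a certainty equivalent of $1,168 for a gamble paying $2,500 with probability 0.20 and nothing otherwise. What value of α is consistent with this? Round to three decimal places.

α ≈ 2.115

Since u(0) = 0, the lottery's EU is 0.20·2500^α.
Indifference: 1168^α = 0.20·2500^α, so (1168/2500)^α = 0.20.
Taking logs: α·ln(1168/2500) = ln(0.20), so α = -1.609438 / -0.760998 ≈ 2.115.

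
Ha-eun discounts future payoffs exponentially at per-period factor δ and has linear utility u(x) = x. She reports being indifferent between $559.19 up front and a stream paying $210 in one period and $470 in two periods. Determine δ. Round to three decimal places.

δ ≈ 0.890

Present value of the stream is 210·δ + 470·δ². Indifference gives 210δ + 470δ² = 559.19.
So 470δ² + 210δ − 559.19 = 0.
δ = (−210 + √(210² + 4·470·559.19)) / (2·470) = (−210 + √1095377.20) / 940 ≈ 0.890.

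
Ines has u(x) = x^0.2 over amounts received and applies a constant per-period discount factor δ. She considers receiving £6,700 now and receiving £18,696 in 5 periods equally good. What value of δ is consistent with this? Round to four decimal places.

The payoff in 5 periods is discounted by δ^5, so u(6700) = δ^5·u(18696) and δ^5 = u(6700)/u(18696).
With u(x) = x^0.2: δ^5 = 6700^0.2/18696^0.2 = (6700/18696)^0.2 = 0.81445.
Hence δ = (0.81445)^(1/5) = 0.959783.

δ ≈ 0.9598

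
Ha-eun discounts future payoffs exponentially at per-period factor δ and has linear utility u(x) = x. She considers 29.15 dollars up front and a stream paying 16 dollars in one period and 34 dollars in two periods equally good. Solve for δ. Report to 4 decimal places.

The stream is worth 16δ + 34δ² today, so 16δ + 34δ² = 29.15.
So 34δ² + 16δ − 29.15 = 0.
δ = (−16 + √(16² + 4·34·29.15)) / (2·34) = (−16 + √4220.40) / 68 ≈ 0.7201.

δ ≈ 0.7201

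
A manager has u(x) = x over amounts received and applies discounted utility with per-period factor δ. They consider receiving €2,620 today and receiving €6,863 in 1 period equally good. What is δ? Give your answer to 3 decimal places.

δ ≈ 0.382

Equating discounted utilities: u(2620) = δ·u(6863) ⇒ δ = u(2620)/u(6863).
With u(x) = x: δ = 2620/6863 = 0.38176.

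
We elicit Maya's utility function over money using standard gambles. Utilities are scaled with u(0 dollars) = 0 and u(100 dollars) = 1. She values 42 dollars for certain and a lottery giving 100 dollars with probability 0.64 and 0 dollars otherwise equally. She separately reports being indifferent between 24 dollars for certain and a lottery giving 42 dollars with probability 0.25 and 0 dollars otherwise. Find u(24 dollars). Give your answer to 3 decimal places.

From the first indifference, u(42 dollars) = 0.64·u(100 dollars) + 0.36·u(0 dollars) = 0.64·1 + 0.36·0 = 0.64.
The second indifference gives u(24 dollars) = 0.25·u(42 dollars) + 0.75·u(0 dollars) = 0.25·0.64 + 0.75·0.00 = 0.1600.

0.160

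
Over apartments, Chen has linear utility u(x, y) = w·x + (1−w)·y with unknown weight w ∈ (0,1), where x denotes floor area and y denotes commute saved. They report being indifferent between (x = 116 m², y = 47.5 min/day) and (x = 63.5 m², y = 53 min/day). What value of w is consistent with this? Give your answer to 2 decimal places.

Equating utilities: w·116 + (1−w)·47.5 = w·63.5 + (1−w)·53.
Rearranging, 52.5·w − 5.5·(1−w) = 0.
So w/(1−w) = 5.5/52.5 = 0.1048, giving w = 5.5/(52.5+5.5) = 0.09.

w = 0.09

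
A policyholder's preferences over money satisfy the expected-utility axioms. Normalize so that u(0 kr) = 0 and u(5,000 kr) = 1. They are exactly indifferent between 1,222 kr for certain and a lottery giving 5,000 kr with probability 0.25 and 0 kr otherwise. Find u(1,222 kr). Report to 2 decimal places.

0.25

By the standard-gamble method, u(1,222 kr) is just the indifference probability on the best outcome: 0.25.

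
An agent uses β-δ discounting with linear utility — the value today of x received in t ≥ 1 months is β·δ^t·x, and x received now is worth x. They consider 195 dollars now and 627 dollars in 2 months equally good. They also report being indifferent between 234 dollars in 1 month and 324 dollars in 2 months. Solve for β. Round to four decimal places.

β ≈ 0.5962

From the later pair, β·δ^1·234 = β·δ^2·324; dividing through, δ = 234/324 = 0.72222.
The first indifference: 195 = β·δ^2·627, so β = 195/(δ^2·627) = 195/(0.52160·627) ≈ 0.5962.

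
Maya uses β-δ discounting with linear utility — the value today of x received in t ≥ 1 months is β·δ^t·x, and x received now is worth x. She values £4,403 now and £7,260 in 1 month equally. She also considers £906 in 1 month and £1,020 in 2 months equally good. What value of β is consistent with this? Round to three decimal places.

β ≈ 0.683

From the later pair, β·δ^1·906 = β·δ^2·1020; dividing through, δ = 906/1020 = 0.88824.
Substituting δ into 4403 = β·δ·7260: β = 4403/(6448.588) ≈ 0.683.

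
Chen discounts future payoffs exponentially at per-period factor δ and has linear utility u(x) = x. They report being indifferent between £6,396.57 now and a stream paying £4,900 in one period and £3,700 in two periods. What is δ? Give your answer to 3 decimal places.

Present value of the stream is 4900·δ + 3700·δ². Indifference gives 4900δ + 3700δ² = 6396.57.
That is, 3700δ² + 4900δ − 6396.57 = 0, a quadratic in δ.
By the quadratic formula (taking the positive root), δ = (−4900 + √118679236.00) / 7400 ≈ 0.810.

δ ≈ 0.810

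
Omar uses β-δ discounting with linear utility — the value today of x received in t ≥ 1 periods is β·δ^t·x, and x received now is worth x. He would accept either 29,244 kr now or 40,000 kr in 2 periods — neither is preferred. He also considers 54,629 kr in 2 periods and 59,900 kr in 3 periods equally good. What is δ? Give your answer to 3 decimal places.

δ ≈ 0.912

The second indifference involves only future payoffs, so β cancels: β·δ^2·54629 = β·δ^3·59900, giving δ = 54629/59900 = 0.91200.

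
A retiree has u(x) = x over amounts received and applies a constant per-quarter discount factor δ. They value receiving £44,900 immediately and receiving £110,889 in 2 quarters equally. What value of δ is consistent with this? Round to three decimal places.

Equating discounted utilities: u(44900) = δ^2·u(110889) ⇒ δ^2 = u(44900)/u(110889).
With u(x) = x: δ^2 = 44900/110889 = 0.40491.
Taking the square root: δ = 0.40491^(1/2) ≈ 0.636.

δ ≈ 0.636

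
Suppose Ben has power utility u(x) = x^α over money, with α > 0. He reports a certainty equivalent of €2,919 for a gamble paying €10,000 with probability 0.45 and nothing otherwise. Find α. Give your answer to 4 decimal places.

α ≈ 0.6485

The lottery's expected utility is 0.45·u(10000) + 0.55·u(0) = 0.45·10000^α (since u(0) = 0 for α > 0).
Indifference: 2919^α = 0.45·10000^α, so (2919/10000)^α = 0.45.
α = ln(0.45) / ln(2919/10000) = -0.7985077/-1.2313440 ≈ 0.6485.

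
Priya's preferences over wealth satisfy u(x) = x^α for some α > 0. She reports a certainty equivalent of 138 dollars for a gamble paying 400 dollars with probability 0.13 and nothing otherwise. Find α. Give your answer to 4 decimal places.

α ≈ 1.9171

EU(lottery) = 0.13·400^α + 0.87·0 = 0.13·400^α.
Setting u(138) equal to that: 138^α = 0.13·400^α ⇒ (138/400)^α = 0.13.
α = ln(0.13) / ln(138/400) = -2.0402208/-1.0642109 ≈ 1.9171.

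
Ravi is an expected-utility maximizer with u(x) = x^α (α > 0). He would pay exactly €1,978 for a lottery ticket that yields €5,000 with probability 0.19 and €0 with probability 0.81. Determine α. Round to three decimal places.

Since u(0) = 0, the lottery's EU is 0.19·5000^α.
Equating: 1978^α = 0.19·5000^α, i.e. 0.3956^α = 0.19.
Take logs: α = ln 0.19 / ln(1978/5000) ≈ 1.79083.

α ≈ 1.791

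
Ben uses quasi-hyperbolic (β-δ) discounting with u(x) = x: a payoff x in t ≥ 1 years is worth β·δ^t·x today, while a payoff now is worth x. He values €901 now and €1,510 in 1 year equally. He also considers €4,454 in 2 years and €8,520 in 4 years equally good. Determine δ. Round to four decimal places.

Both payoffs in the second observation are in the future, so β drops out: δ^2·4454 = δ^4·8520 ⇒ δ^2 = 4454/8520 = 0.52277, so δ = 0.72303.

δ ≈ 0.7230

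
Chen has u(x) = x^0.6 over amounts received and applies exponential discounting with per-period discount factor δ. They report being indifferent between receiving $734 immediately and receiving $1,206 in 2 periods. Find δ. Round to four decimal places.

Equating discounted utilities: u(734) = δ^2·u(1206) ⇒ δ^2 = u(734)/u(1206).
Since u(x) = x^0.6, δ^2 = (734/1206)^0.6 = 0.60862^0.6 = 0.74235.
So δ = 0.74235^(1/2) ≈ 0.8616.

δ ≈ 0.8616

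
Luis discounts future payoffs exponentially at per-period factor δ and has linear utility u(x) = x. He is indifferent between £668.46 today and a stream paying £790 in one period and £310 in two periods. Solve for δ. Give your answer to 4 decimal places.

δ ≈ 0.6700

Present value of the stream is 790·δ + 310·δ². Indifference gives 790δ + 310δ² = 668.46.
Rearranged: 310δ² + 790δ − 668.46 = 0.
δ = (−790 + √(790² + 4·310·668.46)) / (2·310) = (−790 + √1452990.40) / 620 ≈ 0.6700.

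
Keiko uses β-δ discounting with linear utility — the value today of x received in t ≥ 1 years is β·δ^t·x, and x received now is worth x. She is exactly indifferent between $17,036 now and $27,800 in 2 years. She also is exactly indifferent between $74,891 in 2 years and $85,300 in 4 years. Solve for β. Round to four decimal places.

From the later pair, β·δ^2·74891 = β·δ^4·85300; dividing through, δ^2 = 74891/85300 = 0.87797, so δ = 0.93700.
Substituting δ into 17036 = β·δ^2·27800: β = 17036/(24407.618) ≈ 0.6980.

β ≈ 0.6980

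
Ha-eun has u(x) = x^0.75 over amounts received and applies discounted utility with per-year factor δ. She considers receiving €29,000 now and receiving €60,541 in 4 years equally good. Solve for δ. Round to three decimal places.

Equating discounted utilities: u(29000) = δ^4·u(60541) ⇒ δ^4 = u(29000)/u(60541).
Since u(x) = x^0.75, δ^4 = (29000/60541)^0.75 = 0.47901^0.75 = 0.57579.
So δ = 0.57579^(1/4) ≈ 0.871.

δ ≈ 0.871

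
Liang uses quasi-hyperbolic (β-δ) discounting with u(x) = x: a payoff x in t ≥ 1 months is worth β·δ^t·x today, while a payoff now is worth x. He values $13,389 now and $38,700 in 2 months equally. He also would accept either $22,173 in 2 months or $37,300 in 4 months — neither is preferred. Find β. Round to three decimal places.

From the later pair, β·δ^2·22173 = β·δ^4·37300; dividing through, δ^2 = 22173/37300 = 0.59445, so δ = 0.77101.
The first indifference: 13389 = β·δ^2·38700, so β = 13389/(δ^2·38700) = 13389/(0.59445·38700) ≈ 0.582.

β ≈ 0.582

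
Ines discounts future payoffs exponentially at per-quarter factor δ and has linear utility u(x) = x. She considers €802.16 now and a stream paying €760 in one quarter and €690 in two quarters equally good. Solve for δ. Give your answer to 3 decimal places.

δ ≈ 0.660

Equating present values: 802.16 = 760δ + 690δ².
So 690δ² + 760δ − 802.16 = 0.
By the quadratic formula (taking the positive root), δ = (−760 + √2791561.60) / 1380 ≈ 0.660.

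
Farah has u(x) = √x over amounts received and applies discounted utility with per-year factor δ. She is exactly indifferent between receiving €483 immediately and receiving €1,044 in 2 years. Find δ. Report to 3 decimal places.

Indifference means u(483) = δ^2 · u(1044), so δ^2 = u(483)/u(1044).
Since u(x) = √x, δ^2 = √(483/1044) = 0.68018.
So δ = 0.68018^(1/2) ≈ 0.825.

δ ≈ 0.825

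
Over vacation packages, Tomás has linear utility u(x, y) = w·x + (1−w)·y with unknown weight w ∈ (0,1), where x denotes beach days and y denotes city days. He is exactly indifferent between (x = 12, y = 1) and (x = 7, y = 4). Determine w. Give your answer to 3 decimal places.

u(12,1) = u(7,4) means w·12 + (1−w)·1 = w·7 + (1−w)·4.
Rearranging, 5·w − 3·(1−w) = 0.
The marginal rate of substitution is 3/5, so w = 3/(5+3) = 0.375.

w = 0.375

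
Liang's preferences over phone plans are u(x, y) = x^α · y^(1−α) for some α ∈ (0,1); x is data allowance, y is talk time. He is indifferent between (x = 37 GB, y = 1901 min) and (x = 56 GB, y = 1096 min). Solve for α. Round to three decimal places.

Set the two utilities equal: 37^α·1901^(1−α) = 56^α·1096^(1−α).
Taking logs: α·ln 37 + (1−α)·ln 1901 = α·ln 56 + (1−α)·ln 1096, i.e. α·-0.414434 = (1−α)·-0.550713.
Thus α·(-0.965147) = -0.550713, so α = -0.550713/-0.965147 ≈ 0.571.

α ≈ 0.571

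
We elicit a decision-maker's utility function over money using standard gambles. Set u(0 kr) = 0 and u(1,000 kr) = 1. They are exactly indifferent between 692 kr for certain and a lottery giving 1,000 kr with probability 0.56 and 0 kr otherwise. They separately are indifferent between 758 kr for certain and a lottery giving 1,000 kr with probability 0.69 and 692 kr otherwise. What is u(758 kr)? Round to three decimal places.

First, u(692 kr) = 0.56·u(1,000 kr) + 0.44·u(0 kr) = 0.56.
Then u(758 kr) = 0.69·u(1,000 kr) + 0.31·u(692 kr) = 0.69·1.00 + 0.31·0.56 = 0.8636.

0.864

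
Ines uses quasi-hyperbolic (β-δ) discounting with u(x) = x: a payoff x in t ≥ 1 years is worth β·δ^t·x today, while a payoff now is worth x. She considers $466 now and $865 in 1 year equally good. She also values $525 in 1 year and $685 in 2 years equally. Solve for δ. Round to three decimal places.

δ ≈ 0.766

Both payoffs in the second observation are in the future, so β drops out: δ^1·525 = δ^2·685 ⇒ δ = 525/685 = 0.76642.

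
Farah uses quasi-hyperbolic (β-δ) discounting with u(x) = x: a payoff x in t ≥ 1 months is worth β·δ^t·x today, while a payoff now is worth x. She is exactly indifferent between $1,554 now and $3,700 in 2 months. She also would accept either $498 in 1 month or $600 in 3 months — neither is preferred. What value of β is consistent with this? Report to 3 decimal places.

β ≈ 0.506

The second indifference involves only future payoffs, so β cancels: β·δ^1·498 = β·δ^3·600, giving δ^2 = 498/600 = 0.83000, so δ = 0.91104.
The first indifference: 1554 = β·δ^2·3700, so β = 1554/(δ^2·3700) = 1554/(0.83000·3700) ≈ 0.506.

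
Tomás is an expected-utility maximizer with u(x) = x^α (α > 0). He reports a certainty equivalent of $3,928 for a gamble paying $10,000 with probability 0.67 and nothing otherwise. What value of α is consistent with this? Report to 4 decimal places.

EU(lottery) = 0.67·10000^α + 0.33·0 = 0.67·10000^α.
Equating: 3928^α = 0.67·10000^α, i.e. 0.3928^α = 0.67.
α = ln(0.67) / ln(3928/10000) = -0.4004776/-0.9344547 ≈ 0.4286.

α ≈ 0.4286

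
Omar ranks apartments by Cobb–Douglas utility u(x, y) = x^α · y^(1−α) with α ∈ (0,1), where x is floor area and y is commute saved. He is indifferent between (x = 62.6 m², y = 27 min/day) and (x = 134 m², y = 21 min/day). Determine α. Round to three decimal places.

Indifference: 62.6^α · 27^(1−α) = 134^α · 21^(1−α).
Taking logs: α·ln 62.6 + (1−α)·ln 27 = α·ln 134 + (1−α)·ln 21, i.e. α·-0.761075 = (1−α)·-0.251314.
With A = -0.761075 and B = -0.251314: α·A = (1−α)·B, so α = B/(A+B) = -0.251314/-1.012389 ≈ 0.248.

α ≈ 0.248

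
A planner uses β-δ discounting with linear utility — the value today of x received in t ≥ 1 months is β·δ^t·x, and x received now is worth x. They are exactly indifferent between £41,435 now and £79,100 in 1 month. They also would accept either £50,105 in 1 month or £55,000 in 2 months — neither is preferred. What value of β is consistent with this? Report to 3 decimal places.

β ≈ 0.575

Both payoffs in the second observation are in the future, so β drops out: δ^1·50105 = δ^2·55000 ⇒ δ = 50105/55000 = 0.91100.
The first indifference: 41435 = β·δ·79100, so β = 41435/(δ·79100) = 41435/(0.91100·79100) ≈ 0.575.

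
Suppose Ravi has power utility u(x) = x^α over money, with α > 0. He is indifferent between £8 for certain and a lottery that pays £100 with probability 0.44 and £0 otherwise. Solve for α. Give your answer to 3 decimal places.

α ≈ 0.325

Since u(0) = 0, the lottery's EU is 0.44·100^α.
Equating: 8^α = 0.44·100^α, i.e. 0.0800^α = 0.44.
α = ln(0.44) / ln(8/100) = -0.820981/-2.525729 ≈ 0.325.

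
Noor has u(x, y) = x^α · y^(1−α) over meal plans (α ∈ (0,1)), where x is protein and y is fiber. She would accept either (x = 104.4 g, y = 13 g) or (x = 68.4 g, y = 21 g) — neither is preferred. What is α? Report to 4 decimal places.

α ≈ 0.5314

Set the two utilities equal: 104.4^α·13^(1−α) = 68.4^α·21^(1−α).
Taking logs: α·ln 104.4 + (1−α)·ln 13 = α·ln 68.4 + (1−α)·ln 21, i.e. α·0.4228569 = (1−α)·0.4795731.
With A = 0.4228569 and B = 0.4795731: α·A = (1−α)·B, so α = B/(A+B) = 0.4795731/0.9024300 ≈ 0.5314.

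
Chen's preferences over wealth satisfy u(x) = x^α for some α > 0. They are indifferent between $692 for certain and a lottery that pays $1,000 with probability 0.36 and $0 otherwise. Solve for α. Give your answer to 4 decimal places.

Since u(0) = 0, the lottery's EU is 0.36·1000^α.
Setting u(692) equal to that: 692^α = 0.36·1000^α ⇒ (692/1000)^α = 0.36.
Take logs: α = ln 0.36 / ln(692/1000) ≈ 2.774949.

α ≈ 2.7749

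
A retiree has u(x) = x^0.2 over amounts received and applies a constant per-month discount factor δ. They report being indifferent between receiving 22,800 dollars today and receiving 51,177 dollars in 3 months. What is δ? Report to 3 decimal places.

δ ≈ 0.948

Indifference means u(22800) = δ^3 · u(51177), so δ^3 = u(22800)/u(51177).
Since u(x) = x^0.2, δ^3 = (22800/51177)^0.2 = 0.44551^0.2 = 0.85069.
Hence δ = (0.85069)^(1/3) = 0.94752.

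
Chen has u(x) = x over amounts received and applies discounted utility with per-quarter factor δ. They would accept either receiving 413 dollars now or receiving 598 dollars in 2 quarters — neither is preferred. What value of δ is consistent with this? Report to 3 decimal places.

The payoff in 2 quarters is discounted by δ^2, so u(413) = δ^2·u(598) and δ^2 = u(413)/u(598).
With u(x) = x: δ^2 = 413/598 = 0.69064.
Hence δ = (0.69064)^(1/2) = 0.83104.

δ ≈ 0.831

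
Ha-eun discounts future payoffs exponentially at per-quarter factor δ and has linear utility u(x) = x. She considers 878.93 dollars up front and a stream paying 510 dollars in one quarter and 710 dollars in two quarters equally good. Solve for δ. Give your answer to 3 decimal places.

The stream is worth 510δ + 710δ² today, so 510δ + 710δ² = 878.93.
So 710δ² + 510δ − 878.93 = 0.
By the quadratic formula (taking the positive root), δ = (−510 + √2756261.20) / 1420 ≈ 0.810.

δ ≈ 0.810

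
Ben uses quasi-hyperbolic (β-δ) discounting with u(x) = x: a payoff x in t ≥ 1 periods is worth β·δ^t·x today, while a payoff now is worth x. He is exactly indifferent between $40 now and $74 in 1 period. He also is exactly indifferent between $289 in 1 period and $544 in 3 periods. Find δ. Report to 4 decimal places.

The second indifference involves only future payoffs, so β cancels: β·δ^1·289 = β·δ^3·544, giving δ^2 = 289/544 = 0.53125, so δ = 0.72887.

δ ≈ 0.7289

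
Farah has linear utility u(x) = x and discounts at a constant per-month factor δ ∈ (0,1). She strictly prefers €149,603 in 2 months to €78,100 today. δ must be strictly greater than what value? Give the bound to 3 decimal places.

The preference means 78100 < δ^2·149603.
So δ^2 > 78100/149603 = 0.52205; taking the square root of both positive sides preserves the inequality.
δ > (78100/149603)^(1/2) ≈ 0.723.

δ > 0.723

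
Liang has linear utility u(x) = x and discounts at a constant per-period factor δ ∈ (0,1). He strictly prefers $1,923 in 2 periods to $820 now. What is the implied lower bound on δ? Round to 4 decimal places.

δ > 0.6530

Comparing present values: 820 < δ^2·1923.
Hence δ^2 > 820/1923 = 0.42642, and x ↦ x^(1/2) is increasing on (0,∞).
δ > (820/1923)^(1/2) ≈ 0.6530.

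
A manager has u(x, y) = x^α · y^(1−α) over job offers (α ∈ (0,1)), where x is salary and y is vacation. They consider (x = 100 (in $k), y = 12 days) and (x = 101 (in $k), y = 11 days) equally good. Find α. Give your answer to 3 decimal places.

Indifference: 100^α · 12^(1−α) = 101^α · 11^(1−α).
(100/101)^α = (11/12)^(1−α); take logs: α·ln(100/101) = (1−α)·ln(11/12), i.e. α·-0.009950 = (1−α)·-0.087011.
So α/(1−α) = (-0.087011)/(-0.009950) = 8.744824, and α = 8.744824/9.744824 ≈ 0.897.

α ≈ 0.897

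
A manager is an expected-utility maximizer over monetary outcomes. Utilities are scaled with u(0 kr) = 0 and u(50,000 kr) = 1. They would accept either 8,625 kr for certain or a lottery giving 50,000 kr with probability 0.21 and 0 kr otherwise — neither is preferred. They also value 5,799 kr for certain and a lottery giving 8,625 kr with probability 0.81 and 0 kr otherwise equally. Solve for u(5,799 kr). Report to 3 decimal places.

First, u(8,625 kr) = 0.21·u(50,000 kr) + 0.79·u(0 kr) = 0.21.
Chaining: u(5,799 kr) = 0.81·0.21 + 0.19·0.00 = 0.1701.

0.170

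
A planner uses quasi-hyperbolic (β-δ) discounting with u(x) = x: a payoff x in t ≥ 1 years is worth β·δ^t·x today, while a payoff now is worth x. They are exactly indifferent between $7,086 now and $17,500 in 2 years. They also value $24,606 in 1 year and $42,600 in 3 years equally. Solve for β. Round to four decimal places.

β ≈ 0.7010

From the later pair, β·δ^1·24606 = β·δ^3·42600; dividing through, δ^2 = 24606/42600 = 0.57761, so δ = 0.76000.
Now use the now-vs-future pair: 7086 = β·δ^2·17500 gives β = 7086/(0.57761·17500) ≈ 0.7010.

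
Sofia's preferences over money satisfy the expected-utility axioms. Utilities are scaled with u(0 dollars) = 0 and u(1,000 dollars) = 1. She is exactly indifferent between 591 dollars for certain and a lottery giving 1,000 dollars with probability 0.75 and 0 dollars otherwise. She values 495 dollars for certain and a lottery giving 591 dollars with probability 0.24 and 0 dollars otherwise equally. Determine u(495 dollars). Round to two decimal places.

The first gamble pins u(591 dollars): it must equal 0.75·1 + 0.25·0 = 0.75.
Then u(495 dollars) = 0.24·u(591 dollars) + 0.76·u(0 dollars) = 0.24·0.75 + 0.76·0.00 = 0.1800.

0.18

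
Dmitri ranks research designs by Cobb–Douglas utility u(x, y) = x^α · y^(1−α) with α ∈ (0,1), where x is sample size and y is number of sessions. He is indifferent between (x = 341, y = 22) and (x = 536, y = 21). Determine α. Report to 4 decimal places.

α ≈ 0.0933

Set the two utilities equal: 341^α·22^(1−α) = 536^α·21^(1−α).
(341/536)^α = (21/22)^(1−α); take logs: α·ln(341/536) = (1−α)·ln(21/22), i.e. α·-0.4522517 = (1−α)·-0.0465200.
With A = -0.4522517 and B = -0.0465200: α·A = (1−α)·B, so α = B/(A+B) = -0.0465200/-0.4987717 ≈ 0.0933.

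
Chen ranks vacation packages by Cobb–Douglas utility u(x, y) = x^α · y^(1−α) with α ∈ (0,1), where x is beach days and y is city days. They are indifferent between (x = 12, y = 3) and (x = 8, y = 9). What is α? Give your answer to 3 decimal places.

The Cobb–Douglas utilities coincide, so 12^α·3^(1−α) = 8^α·9^(1−α).
Taking logs: α·ln 12 + (1−α)·ln 3 = α·ln 8 + (1−α)·ln 9, i.e. α·0.405465 = (1−α)·1.098612.
Thus α·(1.504077) = 1.098612, so α = 1.098612/1.504077 ≈ 0.730.

α ≈ 0.730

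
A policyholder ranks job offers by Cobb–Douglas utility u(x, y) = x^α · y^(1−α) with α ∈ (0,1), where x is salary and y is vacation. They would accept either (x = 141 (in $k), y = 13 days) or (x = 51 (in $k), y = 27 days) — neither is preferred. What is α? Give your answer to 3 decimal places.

α ≈ 0.418

Indifference: 141^α · 13^(1−α) = 51^α · 27^(1−α).
(141/51)^α = (27/13)^(1−α); take logs: α·ln(141/51) = (1−α)·ln(27/13), i.e. α·1.016934 = (1−α)·0.730888.
So α/(1−α) = (0.730888)/(1.016934) = 0.718717, and α = 0.718717/1.718717 ≈ 0.418.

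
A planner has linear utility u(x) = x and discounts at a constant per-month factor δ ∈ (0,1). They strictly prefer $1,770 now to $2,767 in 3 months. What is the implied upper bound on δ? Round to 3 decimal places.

Comparing present values: 1770 > δ^3·2767.
Hence δ^3 < 1770/2767 = 0.63968, and x ↦ x^(1/3) is increasing on (0,∞).
δ < (1770/2767)^(1/3) ≈ 0.862.

δ < 0.862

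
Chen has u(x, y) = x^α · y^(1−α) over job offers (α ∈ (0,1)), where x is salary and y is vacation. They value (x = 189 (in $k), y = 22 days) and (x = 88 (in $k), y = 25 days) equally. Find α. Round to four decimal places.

α ≈ 0.1433

Set the two utilities equal: 189^α·22^(1−α) = 88^α·25^(1−α).
Rearrange to (189/88)^α = (25/22)^(1−α) and take logs: α·0.7644102 = (1−α)·0.1278334.
So α/(1−α) = (0.1278334)/(0.7644102) = 0.1672314, and α = 0.1672314/1.1672314 ≈ 0.1433.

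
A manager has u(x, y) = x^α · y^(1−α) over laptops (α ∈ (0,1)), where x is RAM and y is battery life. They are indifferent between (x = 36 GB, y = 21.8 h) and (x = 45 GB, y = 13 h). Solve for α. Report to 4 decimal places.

Set the two utilities equal: 36^α·21.8^(1−α) = 45^α·13^(1−α).
Rearrange to (36/45)^α = (13/21.8)^(1−α) and take logs: α·-0.2231436 = (1−α)·-0.5169606.
So α/(1−α) = (-0.5169606)/(-0.2231436) = 2.3167171, and α = 2.3167171/3.3167171 ≈ 0.6985.

α ≈ 0.6985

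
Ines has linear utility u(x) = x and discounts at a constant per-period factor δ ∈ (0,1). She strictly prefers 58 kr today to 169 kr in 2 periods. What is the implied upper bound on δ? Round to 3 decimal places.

δ < 0.586

The preference means 58 > δ^2·169.
Dividing by 169: δ^2 < 0.34320. Both sides are positive, so the square root keeps the direction.
δ < 0.34320^(1/2) = 0.586.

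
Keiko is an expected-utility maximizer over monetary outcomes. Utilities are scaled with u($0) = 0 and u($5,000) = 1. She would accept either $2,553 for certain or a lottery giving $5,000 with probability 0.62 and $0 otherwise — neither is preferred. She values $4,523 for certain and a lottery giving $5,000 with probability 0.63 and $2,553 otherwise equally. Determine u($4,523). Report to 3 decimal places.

0.859

The first gamble pins u($2,553): it must equal 0.62·1 + 0.38·0 = 0.62.
The second indifference gives u($4,523) = 0.63·u($5,000) + 0.37·u($2,553) = 0.63·1.00 + 0.37·0.62 = 0.8594.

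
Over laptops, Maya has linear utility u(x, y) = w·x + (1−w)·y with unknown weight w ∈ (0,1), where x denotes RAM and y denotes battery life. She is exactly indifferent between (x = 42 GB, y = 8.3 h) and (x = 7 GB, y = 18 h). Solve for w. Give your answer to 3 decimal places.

w = 0.217

Indifference: w·42 + (1−w)·8.3 = w·7 + (1−w)·18.
w·(42−7) = (1−w)·(18−8.3), i.e. w·35 = (1−w)·9.7.
So w/(1−w) = 9.7/35 = 0.2771, giving w = 9.7/(35+9.7) = 0.217.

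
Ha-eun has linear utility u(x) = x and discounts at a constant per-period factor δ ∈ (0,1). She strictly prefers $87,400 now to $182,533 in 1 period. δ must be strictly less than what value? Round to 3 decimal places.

δ < 0.479

The preference means 87400 > δ·182533.
So δ < 87400/182533 = 0.47882.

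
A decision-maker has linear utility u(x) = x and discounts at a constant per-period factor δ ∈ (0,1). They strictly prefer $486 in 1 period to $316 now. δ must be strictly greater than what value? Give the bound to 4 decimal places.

The preference means 316 < δ·486.
Dividing through by 486 gives δ > 0.65021.

δ > 0.6502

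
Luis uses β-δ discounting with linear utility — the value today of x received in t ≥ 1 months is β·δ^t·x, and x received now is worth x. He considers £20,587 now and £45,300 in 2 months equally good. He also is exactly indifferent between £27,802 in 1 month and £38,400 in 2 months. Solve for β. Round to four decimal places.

β ≈ 0.8670

Both payoffs in the second observation are in the future, so β drops out: δ^1·27802 = δ^2·38400 ⇒ δ = 27802/38400 = 0.72401.
The first indifference: 20587 = β·δ^2·45300, so β = 20587/(δ^2·45300) = 20587/(0.52419·45300) ≈ 0.8670.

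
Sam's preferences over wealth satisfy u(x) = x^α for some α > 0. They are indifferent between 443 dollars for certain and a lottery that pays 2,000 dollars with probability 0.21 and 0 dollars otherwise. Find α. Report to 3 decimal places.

The lottery's expected utility is 0.21·u(2000) + 0.79·u(0) = 0.21·2000^α (since u(0) = 0 for α > 0).
Setting u(443) equal to that: 443^α = 0.21·2000^α ⇒ (443/2000)^α = 0.21.
Take logs: α = ln 0.21 / ln(443/2000) ≈ 1.03537.

α ≈ 1.035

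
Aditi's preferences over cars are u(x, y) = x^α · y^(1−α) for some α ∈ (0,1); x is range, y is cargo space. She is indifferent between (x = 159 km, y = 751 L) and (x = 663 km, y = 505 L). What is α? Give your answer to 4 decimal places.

Indifference: 159^α · 751^(1−α) = 663^α · 505^(1−α).
Taking logs: α·ln 159 + (1−α)·ln 751 = α·ln 663 + (1−α)·ln 505, i.e. α·-1.4278708 = (1−α)·-0.3968472.
With A = -1.4278708 and B = -0.3968472: α·A = (1−α)·B, so α = B/(A+B) = -0.3968472/-1.8247180 ≈ 0.2175.

α ≈ 0.2175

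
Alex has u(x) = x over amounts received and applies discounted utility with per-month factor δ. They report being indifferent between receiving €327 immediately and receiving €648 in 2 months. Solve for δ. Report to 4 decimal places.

δ ≈ 0.7104

Equating discounted utilities: u(327) = δ^2·u(648) ⇒ δ^2 = u(327)/u(648).
With u(x) = x: δ^2 = 327/648 = 0.50463.
So δ = 0.50463^(1/2) ≈ 0.7104.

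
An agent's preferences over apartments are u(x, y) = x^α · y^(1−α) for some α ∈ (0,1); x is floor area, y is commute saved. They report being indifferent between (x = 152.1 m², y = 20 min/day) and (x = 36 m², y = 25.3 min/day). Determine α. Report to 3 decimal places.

α ≈ 0.140

Indifference: 152.1^α · 20^(1−α) = 36^α · 25.3^(1−α).
(152.1/36)^α = (25.3/20)^(1−α); take logs: α·ln(152.1/36) = (1−α)·ln(25.3/20), i.e. α·1.441019 = (1−α)·0.235072.
With A = 1.441019 and B = 0.235072: α·A = (1−α)·B, so α = B/(A+B) = 0.235072/1.676091 ≈ 0.140.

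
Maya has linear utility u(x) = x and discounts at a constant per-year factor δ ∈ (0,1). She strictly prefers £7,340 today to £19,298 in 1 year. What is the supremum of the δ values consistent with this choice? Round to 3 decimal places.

The preference means 7340 > δ·19298.
Dividing through by 19298 gives δ < 0.38035.

δ < 0.380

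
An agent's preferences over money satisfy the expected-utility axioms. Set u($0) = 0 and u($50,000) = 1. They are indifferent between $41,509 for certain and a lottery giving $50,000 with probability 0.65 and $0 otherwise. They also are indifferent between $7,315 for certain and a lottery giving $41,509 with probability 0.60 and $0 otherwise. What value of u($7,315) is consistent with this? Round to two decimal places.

0.39

First, u($41,509) = 0.65·u($50,000) + 0.35·u($0) = 0.65.
Chaining: u($7,315) = 0.60·0.65 + 0.40·0.00 = 0.3900.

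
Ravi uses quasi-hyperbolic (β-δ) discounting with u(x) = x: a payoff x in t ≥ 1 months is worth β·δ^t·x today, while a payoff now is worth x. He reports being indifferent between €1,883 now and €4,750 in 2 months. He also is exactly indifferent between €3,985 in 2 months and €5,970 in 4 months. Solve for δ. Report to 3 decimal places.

Both payoffs in the second observation are in the future, so β drops out: δ^2·3985 = δ^4·5970 ⇒ δ^2 = 3985/5970 = 0.66750, so δ = 0.81701.

δ ≈ 0.817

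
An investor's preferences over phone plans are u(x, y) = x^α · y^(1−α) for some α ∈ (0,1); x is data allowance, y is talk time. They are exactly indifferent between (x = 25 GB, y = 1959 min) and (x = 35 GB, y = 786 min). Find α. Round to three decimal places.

α ≈ 0.731

The Cobb–Douglas utilities coincide, so 25^α·1959^(1−α) = 35^α·786^(1−α).
Rearrange to (25/35)^α = (786/1959)^(1−α) and take logs: α·-0.336472 = (1−α)·-0.913233.
With A = -0.336472 and B = -0.913233: α·A = (1−α)·B, so α = B/(A+B) = -0.913233/-1.249705 ≈ 0.731.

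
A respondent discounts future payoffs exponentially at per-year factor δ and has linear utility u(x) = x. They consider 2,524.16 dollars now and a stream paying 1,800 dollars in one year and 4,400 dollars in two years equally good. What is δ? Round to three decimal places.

Present value of the stream is 1800·δ + 4400·δ². Indifference gives 1800δ + 4400δ² = 2524.16.
That is, 4400δ² + 1800δ − 2524.16 = 0, a quadratic in δ.
By the quadratic formula (taking the positive root), δ = (−1800 + √47665216.00) / 8800 ≈ 0.580.

δ ≈ 0.580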